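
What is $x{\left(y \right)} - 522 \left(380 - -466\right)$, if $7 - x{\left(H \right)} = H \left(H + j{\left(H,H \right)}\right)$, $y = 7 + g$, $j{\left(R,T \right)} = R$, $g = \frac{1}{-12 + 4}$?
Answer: $- \frac{14134385}{32} \approx -4.417 \cdot 10^{5}$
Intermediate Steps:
$g = - \frac{1}{8}$ ($g = \frac{1}{-8} = - \frac{1}{8} \approx -0.125$)
$y = \frac{55}{8}$ ($y = 7 - \frac{1}{8} = \frac{55}{8} \approx 6.875$)
$x{\left(H \right)} = 7 - 2 H^{2}$ ($x{\left(H \right)} = 7 - H \left(H + H\right) = 7 - H 2 H = 7 - 2 H^{2}$)
$x{\left(y \right)} - 522 \left(380 - -466\right) = \left(7 - 2 \left(\frac{55}{8}\right)^{2}\right) - 522 \left(380 - -466\right) = \left(7 - \frac{3025}{32}\right) - 522 \left(380 + 466\right) = \left(7 - \frac{3025}{32}\right) - 441612 = - \frac{2801}{32} - 441612 = - \frac{14134385}{32}$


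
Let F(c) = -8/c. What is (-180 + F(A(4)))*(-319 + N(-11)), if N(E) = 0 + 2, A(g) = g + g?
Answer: 57377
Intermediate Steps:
A(g) = 2*g
N(E) = 2
(-180 + F(A(4)))*(-319 + N(-11)) = (-180 - 8/(2*4))*(-319 + 2) = (-180 - 8/8)*(-317) = (-180 - 8*⅛)*(-317) = (-180 - 1)*(-317) = -181*(-317) = 57377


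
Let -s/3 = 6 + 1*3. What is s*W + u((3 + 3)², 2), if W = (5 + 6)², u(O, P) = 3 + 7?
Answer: -3257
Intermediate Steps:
s = -27 (s = -3*(6 + 1*3) = -3*(6 + 3) = -3*9 = -27)
u(O, P) = 10
W = 121 (W = 11² = 121)
s*W + u((3 + 3)², 2) = -27*121 + 10 = -3267 + 10 = -3257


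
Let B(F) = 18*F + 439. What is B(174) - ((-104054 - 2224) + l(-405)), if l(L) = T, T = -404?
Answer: 110253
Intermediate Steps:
l(L) = -404
B(F) = 439 + 18*F
B(174) - ((-104054 - 2224) + l(-405)) = (439 + 18*174) - ((-104054 - 2224) - 404) = (439 + 3132) - (-106278 - 404) = 3571 - 1*(-106682) = 3571 + 106682 = 110253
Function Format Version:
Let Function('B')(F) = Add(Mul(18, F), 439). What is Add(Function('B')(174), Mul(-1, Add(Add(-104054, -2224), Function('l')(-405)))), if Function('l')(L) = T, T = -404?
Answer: 110253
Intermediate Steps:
Function('l')(L) = -404
Function('B')(F) = Add(439, Mul(18, F))
Add(Function('B')(174), Mul(-1, Add(Add(-104054, -2224), Function('l')(-405)))) = Add(Add(439, Mul(18, 174)), Mul(-1, Add(Add(-104054, -2224), -404))) = Add(Add(439, 3132), Mul(-1, Add(-106278, -404))) = Add(3571, Mul(-1, -106682)) = Add(3571, 106682) = 110253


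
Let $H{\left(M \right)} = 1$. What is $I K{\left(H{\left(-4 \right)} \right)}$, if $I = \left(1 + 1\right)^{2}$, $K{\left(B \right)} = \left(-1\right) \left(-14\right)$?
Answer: $56$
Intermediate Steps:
$K{\left(B \right)} = 14$
$I = 4$ ($I = 2^{2} = 4$)
$I K{\left(H{\left(-4 \right)} \right)} = 4 \cdot 14 = 56$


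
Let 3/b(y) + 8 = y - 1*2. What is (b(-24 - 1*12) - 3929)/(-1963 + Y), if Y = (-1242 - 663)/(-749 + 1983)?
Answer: 111514729/55757681 ≈ 2.0000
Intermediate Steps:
b(y) = 3/(-10 + y) (b(y) = 3/(-8 + (y - 1*2)) = 3/(-8 + (y - 2)) = 3/(-8 + (-2 + y)) = 3/(-10 + y))
Y = -1905/1234 ≈ -1.5438
(b(-24 - 1*12) - 3929)/(-1963 + Y) = (3/(-10 + (-24 - 1*12)) - 3929)/(-1963 - 1905/1234) = (3/(-10 + (-24 - 12)) - 3929)/(-2424247/1234) = (3/(-10 - 36) - 3929)*(-1234/2424247) = (3/(-46) - 3929)*(-1234/2424247) = (3*(-1/46) - 3929)*(-1234/2424247) = (-3/46 - 3929)*(-1234/2424247) = -180737/46*(-1234/2424247) = 111514729/55757681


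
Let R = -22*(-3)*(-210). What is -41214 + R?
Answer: -55074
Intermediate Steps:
R = -13860 (R = 66*(-210) = -13860)
-41214 + R = -41214 - 13860 = -55074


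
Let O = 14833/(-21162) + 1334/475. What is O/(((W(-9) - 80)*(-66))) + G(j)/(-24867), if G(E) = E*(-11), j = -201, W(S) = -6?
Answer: -4652648899807/52547533612200 ≈ -0.088542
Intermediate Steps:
O = 21184433/10051950 (O = 14833*(-1/21162) + 1334*(1/475) = -14833/21162 + 1334/475 = 21184433/10051950 ≈ 2.1075)
G(E) = -11*E
O/(((W(-9) - 80)*(-66))) + G(j)/(-24867) = 21184433/(10051950*(((-6 - 80)*(-66)))) - 11*(-201)/(-24867) = 21184433/(10051950*((-86*(-66)))) + 2211*(-1/24867) = (21184433/10051950)/5676 - 737/8289 = (21184433/10051950)*(1/5676) - 737/8289 = 21184433/57054868200 - 737/8289 = -4652648899807/52547533612200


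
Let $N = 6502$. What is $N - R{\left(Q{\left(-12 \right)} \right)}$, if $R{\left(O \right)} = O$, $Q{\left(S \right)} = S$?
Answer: $6514$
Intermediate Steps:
$N - R{\left(Q{\left(-12 \right)} \right)} = 6502 - -12 = 6502 + 12 = 6514$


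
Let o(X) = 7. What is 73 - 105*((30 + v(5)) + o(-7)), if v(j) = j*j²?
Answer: -16937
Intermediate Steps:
v(j) = j³
73 - 105*((30 + v(5)) + o(-7)) = 73 - 105*((30 + 5³) + 7) = 73 - 105*((30 + 125) + 7) = 73 - 105*(155 + 7) = 73 - 105*162 = 73 - 17010 = -16937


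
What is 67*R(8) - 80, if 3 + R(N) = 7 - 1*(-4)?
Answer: 456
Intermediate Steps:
R(N) = 8 (R(N) = -3 + (7 - 1*(-4)) = -3 + (7 + 4) = -3 + 11 = 8)
67*R(8) - 80 = 67*8 - 80 = 536 - 80 = 456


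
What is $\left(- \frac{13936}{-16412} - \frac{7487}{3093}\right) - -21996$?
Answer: $\frac{279122032535}{12690579} \approx 21994.0$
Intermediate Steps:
$\left(- \frac{13936}{-16412} - \frac{7487}{3093}\right) - -21996 = \left(\left(-13936\right) \left(- \frac{1}{16412}\right) - \frac{7487}{3093}\right) + 21996 = \left(\frac{3484}{4103} - \frac{7487}{3093}\right) + 21996 = - \frac{19943149}{12690579} + 21996 = \frac{279122032535}{12690579}$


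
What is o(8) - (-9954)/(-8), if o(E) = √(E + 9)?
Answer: -4977/4 + √17 ≈ -1240.1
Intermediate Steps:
o(E) = √(9 + E)
o(8) - (-9954)/(-8) = √(9 + 8) - (-9954)/(-8) = √17 - (-9954)*(-1)/8 = √17 - 63*79/4 = √17 - 4977/4 = -4977/4 + √17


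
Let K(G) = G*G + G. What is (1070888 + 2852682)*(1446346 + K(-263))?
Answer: 5945197289640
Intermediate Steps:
K(G) = G + G**2 (K(G) = G**2 + G = G + G**2)
(1070888 + 2852682)*(1446346 + K(-263)) = (1070888 + 2852682)*(1446346 - 263*(1 - 263)) = 3923570*(1446346 - 263*(-262)) = 3923570*(1446346 + 68906) = 3923570*1515252 = 5945197289640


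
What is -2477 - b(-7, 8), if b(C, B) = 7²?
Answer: -2526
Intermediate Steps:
b(C, B) = 49
-2477 - b(-7, 8) = -2477 - 1*49 = -2477 - 49 = -2526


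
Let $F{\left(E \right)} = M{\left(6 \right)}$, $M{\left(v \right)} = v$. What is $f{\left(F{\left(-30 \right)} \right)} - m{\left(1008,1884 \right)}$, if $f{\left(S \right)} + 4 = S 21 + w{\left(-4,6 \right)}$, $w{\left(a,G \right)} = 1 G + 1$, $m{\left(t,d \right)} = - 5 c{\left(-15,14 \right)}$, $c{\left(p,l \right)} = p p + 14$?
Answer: $1324$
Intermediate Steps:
$c{\left(p,l \right)} = 14 + p^{2}$ ($c{\left(p,l \right)} = p^{2} + 14 = 14 + p^{2}$)
$m{\left(t,d \right)} = -1195$ ($m{\left(t,d \right)} = - 5 \left(14 + \left(-15\right)^{2}\right) = - 5 \left(14 + 225\right) = \left(-5\right) 239 = -1195$)
$F{\left(E \right)} = 6$
$w{\left(a,G \right)} = 1 + G$ ($w{\left(a,G \right)} = G + 1 = 1 + G$)
$f{\left(S \right)} = 3 + 21 S$ ($f{\left(S \right)} = -4 + \left(S 21 + \left(1 + 6\right)\right) = -4 + \left(21 S + 7\right) = -4 + \left(7 + 21 S\right) = 3 + 21 S$)
$f{\left(F{\left(-30 \right)} \right)} - m{\left(1008,1884 \right)} = \left(3 + 21 \cdot 6\right) - -1195 = \left(3 + 126\right) + 1195 = 129 + 1195 = 1324$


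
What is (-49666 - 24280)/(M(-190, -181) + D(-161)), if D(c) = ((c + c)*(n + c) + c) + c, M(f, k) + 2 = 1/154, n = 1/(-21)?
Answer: -34163052/23808403 ≈ -1.4349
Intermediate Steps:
n = -1/21 ≈ -0.047619
M(f, k) = -307/154 (M(f, k) = -2 + 1/154 = -307/154)
D(c) = 2*c + 2*c*(-1/21 + c) (D(c) = ((c + c)*(-1/21 + c) + c) + c = ((2*c)*(-1/21 + c) + c) + c = (2*c*(-1/21 + c) + c) + c = (c + 2*c*(-1/21 + c)) + c = 2*c + 2*c*(-1/21 + c))
(-49666 - 24280)/(M(-190, -181) + D(-161)) = (-49666 - 24280)/(-307/154 + (2/21)*(-161)*(20 + 21*(-161))) = -73946/(-307/154 + (2/21)*(-161)*(20 - 3381)) = -73946/(-307/154 + (2/21)*(-161)*(-3361)) = -73946/(-307/154 + 154606/3) = -73946/23808403/462 = -73946*462/23808403 = -34163052/23808403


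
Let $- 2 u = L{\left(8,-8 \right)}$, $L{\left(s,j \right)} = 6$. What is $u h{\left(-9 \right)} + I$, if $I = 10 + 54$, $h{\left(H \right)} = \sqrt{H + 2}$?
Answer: $64 - 3 i \sqrt{7} \approx 64.0 - 7.9373 i$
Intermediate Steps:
$u = -3$ ($u = \left(- \frac{1}{2}\right) 6 = -3$)
$h{\left(H \right)} = \sqrt{2 + H}$
$I = 64$
$u h{\left(-9 \right)} + I = - 3 \sqrt{2 - 9} + 64 = - 3 \sqrt{-7} + 64 = - 3 i \sqrt{7} + 64 = 64 - 3 i \sqrt{7}$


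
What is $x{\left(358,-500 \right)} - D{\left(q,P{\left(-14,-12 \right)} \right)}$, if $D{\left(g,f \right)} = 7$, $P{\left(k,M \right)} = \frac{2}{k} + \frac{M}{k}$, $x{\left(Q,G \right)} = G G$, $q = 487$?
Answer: $249993$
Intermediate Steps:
$x{\left(Q,G \right)} = G^{2}$
$x{\left(358,-500 \right)} - D{\left(q,P{\left(-14,-12 \right)} \right)} = \left(-500\right)^{2} - 7 = 250000 - 7 = 249993$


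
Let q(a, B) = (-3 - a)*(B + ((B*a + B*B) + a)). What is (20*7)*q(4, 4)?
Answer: -39200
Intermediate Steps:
q(a, B) = (-3 - a)*(B + a + B² + B*a) (q(a, B) = (-3 - a)*(B + ((B*a + B²) + a)) = (-3 - a)*(B + ((B² + B*a) + a)) = (-3 - a)*(B + (a + B² + B*a)) = (-3 - a)*(B + a + B² + B*a))
(20*7)*q(4, 4) = (20*7)*(-1*4² - 3*4 - 3*4 - 3*4² - 1*4*4² - 1*4*4² - 4*4*4) = 140*(-1*16 - 12 - 12 - 3*16 - 1*4*16 - 1*4*16 - 64) = 140*(-16 - 12 - 12 - 48 - 64 - 64 - 64) = 140*(-280) = -39200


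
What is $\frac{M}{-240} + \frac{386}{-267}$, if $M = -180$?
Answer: $- \frac{743}{1068} \approx -0.69569$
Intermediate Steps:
$\frac{M}{-240} + \frac{386}{-267} = - \frac{180}{-240} + \frac{386}{-267} = \left(-180\right) \left(- \frac{1}{240}\right) + 386 \left(- \frac{1}{267}\right) = \frac{3}{4} - \frac{386}{267} = - \frac{743}{1068}$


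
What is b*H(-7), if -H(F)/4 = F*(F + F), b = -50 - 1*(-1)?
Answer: 19208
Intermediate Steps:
b = -49 (b = -50 + 1 = -49)
H(F) = -8*F² (H(F) = -4*F*(F + F) = -4*F*2*F = -8*F²)
b*H(-7) = -(-392)*(-7)² = -(-392)*49 = -49*(-392) = 19208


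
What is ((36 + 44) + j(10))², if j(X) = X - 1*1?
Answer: 7921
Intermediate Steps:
j(X) = -1 + X (j(X) = X - 1 = -1 + X)
((36 + 44) + j(10))² = ((36 + 44) + (-1 + 10))² = (80 + 9)² = 89² = 7921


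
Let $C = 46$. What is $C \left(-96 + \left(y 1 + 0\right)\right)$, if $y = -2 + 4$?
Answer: $-4324$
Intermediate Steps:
$y = 2$
$C \left(-96 + \left(y 1 + 0\right)\right) = 46 \left(-96 + \left(2 \cdot 1 + 0\right)\right) = 46 \left(-96 + \left(2 + 0\right)\right) = 46 \left(-96 + 2\right) = 46 \left(-94\right) = -4324$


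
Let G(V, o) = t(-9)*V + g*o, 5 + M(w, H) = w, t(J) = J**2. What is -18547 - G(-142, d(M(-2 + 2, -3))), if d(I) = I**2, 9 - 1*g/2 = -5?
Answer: -7745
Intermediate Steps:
g = 28 (g = 18 - 2*(-5) = 18 + 10 = 28)
M(w, H) = -5 + w
G(V, o) = 28*o + 81*V (G(V, o) = (-9)**2*V + 28*o = 81*V + 28*o = 28*o + 81*V)
-18547 - G(-142, d(M(-2 + 2, -3))) = -18547 - (28*(-5 + (-2 + 2))**2 + 81*(-142)) = -18547 - (28*(-5 + 0)**2 - 11502) = -18547 - (28*(-5)**2 - 11502) = -18547 - (28*25 - 11502) = -18547 - (700 - 11502) = -18547 - 1*(-10802) = -18547 + 10802 = -7745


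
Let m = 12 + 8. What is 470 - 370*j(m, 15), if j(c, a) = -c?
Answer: 7870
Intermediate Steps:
m = 20
470 - 370*j(m, 15) = 470 - (-370)*20 = 470 - 370*(-20) = 470 + 7400 = 7870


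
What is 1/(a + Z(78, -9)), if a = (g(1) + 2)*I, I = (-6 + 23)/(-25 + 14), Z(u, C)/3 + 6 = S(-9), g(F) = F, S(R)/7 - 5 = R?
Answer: -11/1173 ≈ -0.0093777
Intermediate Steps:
S(R) = 35 + 7*R
Z(u, C) = -102 (Z(u, C) = -18 + 3*(35 + 7*(-9)) = -18 + 3*(35 - 63) = -18 + 3*(-28) = -18 - 84 = -102)
I = -17/11 (I = 17/(-11) = 17*(-1/11) = -17/11 ≈ -1.5455)
a = -51/11 (a = (1 + 2)*(-17/11) = 3*(-17/11) = -51/11 ≈ -4.6364)
1/(a + Z(78, -9)) = 1/(-51/11 - 102) = 1/(-1173/11) = -11/1173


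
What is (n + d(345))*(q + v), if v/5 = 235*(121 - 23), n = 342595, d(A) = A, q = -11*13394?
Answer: -11037180960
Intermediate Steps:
q = -147334
v = 115150 (v = 5*(235*(121 - 23)) = 5*(235*98) = 5*23030 = 115150)
(n + d(345))*(q + v) = (342595 + 345)*(-147334 + 115150) = 342940*(-32184) = -11037180960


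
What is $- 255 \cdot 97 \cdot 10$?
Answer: $-247350$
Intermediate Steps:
$- 255 \cdot 97 \cdot 10 = \left(-255\right) 970 = -247350$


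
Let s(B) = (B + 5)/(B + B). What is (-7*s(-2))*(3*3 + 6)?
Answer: 315/4 ≈ 78.750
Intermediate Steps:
s(B) = (5 + B)/(2*B) (s(B) = (5 + B)/((2*B)) = (5 + B)*(1/(2*B)) = (5 + B)/(2*B))
(-7*s(-2))*(3*3 + 6) = (-7*(5 - 2)/(2*(-2)))*(3*3 + 6) = (-7*(-1)*3/(2*2))*(9 + 6) = -7*(-3/4)*15 = (21/4)*15 = 315/4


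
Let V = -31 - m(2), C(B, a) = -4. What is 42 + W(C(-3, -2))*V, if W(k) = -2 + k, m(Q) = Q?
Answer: 240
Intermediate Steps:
V = -33 (V = -31 - 1*2 = -31 - 2 = -33)
42 + W(C(-3, -2))*V = 42 + (-2 - 4)*(-33) = 42 - 6*(-33) = 42 + 198 = 240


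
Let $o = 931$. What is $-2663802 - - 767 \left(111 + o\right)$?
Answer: $-1864588$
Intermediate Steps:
$-2663802 - - 767 \left(111 + o\right) = -2663802 - - 767 \left(111 + 931\right) = -2663802 - \left(-767\right) 1042 = -2663802 - -799214 = -2663802 + 799214 = -1864588$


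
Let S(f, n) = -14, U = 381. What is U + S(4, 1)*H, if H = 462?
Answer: -6087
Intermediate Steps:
U + S(4, 1)*H = 381 - 14*462 = 381 - 6468 = -6087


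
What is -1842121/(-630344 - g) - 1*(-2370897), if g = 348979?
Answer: 2321875804852/979323 ≈ 2.3709e+6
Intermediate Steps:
-1842121/(-630344 - g) - 1*(-2370897) = -1842121/(-630344 - 1*348979) - 1*(-2370897) = -1842121/(-630344 - 348979) + 2370897 = -1842121/(-979323) + 2370897 = -1842121*(-1/979323) + 2370897 = 1842121/979323 + 2370897 = 2321875804852/979323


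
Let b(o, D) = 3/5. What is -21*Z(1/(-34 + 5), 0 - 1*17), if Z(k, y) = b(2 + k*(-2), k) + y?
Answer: 1722/5 ≈ 344.40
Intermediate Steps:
b(o, D) = ⅗ (b(o, D) = 3*(⅕) = ⅗)
Z(k, y) = ⅗ + y
-21*Z(1/(-34 + 5), 0 - 1*17) = -21*(⅗ + (0 - 1*17)) = -21*(⅗ + (0 - 17)) = -21*(⅗ - 17) = -21*(-82/5) = 1722/5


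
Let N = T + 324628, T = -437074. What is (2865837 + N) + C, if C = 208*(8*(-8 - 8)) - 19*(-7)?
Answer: 2726900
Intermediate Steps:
N = -112446 (N = -437074 + 324628 = -112446)
C = -26491 (C = 208*(8*(-16)) + 133 = 208*(-128) + 133 = -26624 + 133 = -26491)
(2865837 + N) + C = (2865837 - 112446) - 26491 = 2753391 - 26491 = 2726900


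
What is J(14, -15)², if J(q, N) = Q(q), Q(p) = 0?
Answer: 0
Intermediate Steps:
J(q, N) = 0
J(14, -15)² = 0² = 0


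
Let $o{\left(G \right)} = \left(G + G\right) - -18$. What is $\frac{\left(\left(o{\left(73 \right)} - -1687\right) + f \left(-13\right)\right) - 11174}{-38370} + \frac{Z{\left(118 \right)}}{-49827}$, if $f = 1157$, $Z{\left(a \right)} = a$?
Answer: $\frac{67192076}{106214555} \approx 0.63261$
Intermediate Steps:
$o{\left(G \right)} = 18 + 2 G$ ($o{\left(G \right)} = 2 G + 18 = 18 + 2 G$)
$\frac{\left(\left(o{\left(73 \right)} - -1687\right) + f \left(-13\right)\right) - 11174}{-38370} + \frac{Z{\left(118 \right)}}{-49827} = \frac{\left(\left(\left(18 + 2 \cdot 73\right) - -1687\right) + 1157 \left(-13\right)\right) - 11174}{-38370} + \frac{118}{-49827} = \left(\left(\left(\left(18 + 146\right) + 1687\right) - 15041\right) - 11174\right) \left(- \frac{1}{38370}\right) + 118 \left(- \frac{1}{49827}\right) = \left(\left(\left(164 + 1687\right) - 15041\right) - 11174\right) \left(- \frac{1}{38370}\right) - \frac{118}{49827} = \left(\left(1851 - 15041\right) - 11174\right) \left(- \frac{1}{38370}\right) - \frac{118}{49827} = \left(-13190 - 11174\right) \left(- \frac{1}{38370}\right) - \frac{118}{49827} = \left(-24364\right) \left(- \frac{1}{38370}\right) - \frac{118}{49827} = \frac{12182}{19185} - \frac{118}{49827} = \frac{67192076}{106214555}$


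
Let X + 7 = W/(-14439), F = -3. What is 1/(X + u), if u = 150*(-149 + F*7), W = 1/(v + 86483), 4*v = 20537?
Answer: -5291445891/134968910341741 ≈ -3.9205e-5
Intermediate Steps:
v = 20537/4 (v = (¼)*20537 = 20537/4 ≈ 5134.3)
W = 4/366469 (W = 1/(20537/4 + 86483) = 1/(366469/4) = 4/366469 ≈ 1.0915e-5)
u = -25500 (u = 150*(-149 - 3*7) = 150*(-149 - 21) = 150*(-170) = -25500)
X = -37040121241/5291445891 (X = -7 + (4/366469)/(-14439) = -7 + (4/366469)*(-1/14439) = -7 - 4/5291445891 = -37040121241/5291445891 ≈ -7.0000)
1/(X + u) = 1/(-37040121241/5291445891 - 25500) = 1/(-134968910341741/5291445891) = -5291445891/134968910341741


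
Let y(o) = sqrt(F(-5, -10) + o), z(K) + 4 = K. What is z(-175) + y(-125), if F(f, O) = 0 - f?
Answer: -179 + 2*I*sqrt(30) ≈ -179.0 + 10.954*I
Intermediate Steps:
z(K) = -4 + K
F(f, O) = -f
y(o) = sqrt(5 + o) (y(o) = sqrt(-1*(-5) + o) = sqrt(5 + o))
z(-175) + y(-125) = (-4 - 175) + sqrt(5 - 125) = -179 + sqrt(-120) = -179 + 2*I*sqrt(30)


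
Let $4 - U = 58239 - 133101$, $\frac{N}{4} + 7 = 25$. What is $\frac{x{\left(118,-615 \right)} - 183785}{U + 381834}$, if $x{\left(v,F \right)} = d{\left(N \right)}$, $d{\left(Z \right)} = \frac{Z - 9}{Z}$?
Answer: $- \frac{1470273}{3653600} \approx -0.40242$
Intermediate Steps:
$N = 72$ ($N = -28 + 4 \cdot 25 = -28 + 100 = 72$)
$d{\left(Z \right)} = \frac{-9 + Z}{Z}$ ($d{\left(Z \right)} = \frac{Z - 9}{Z} = \frac{-9 + Z}{Z}$)
$x{\left(v,F \right)} = \frac{7}{8}$ ($x{\left(v,F \right)} = \frac{-9 + 72}{72} = \frac{1}{72} \cdot 63 = \frac{7}{8}$)
$U = 74866$ ($U = 4 - \left(58239 - 133101\right) = 4 - -74862 = 4 + 74862 = 74866$)
$\frac{x{\left(118,-615 \right)} - 183785}{U + 381834} = \frac{\frac{7}{8} - 183785}{74866 + 381834} = - \frac{1470273}{8 \cdot 456700} = \left(- \frac{1470273}{8}\right) \frac{1}{456700} = - \frac{1470273}{3653600}$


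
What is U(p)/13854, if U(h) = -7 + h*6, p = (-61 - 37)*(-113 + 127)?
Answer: -8239/13854 ≈ -0.59470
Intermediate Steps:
p = -1372 (p = -98*14 = -1372)
U(h) = -7 + 6*h
U(p)/13854 = (-7 + 6*(-1372))/13854 = (-7 - 8232)*(1/13854) = -8239*1/13854 = -8239/13854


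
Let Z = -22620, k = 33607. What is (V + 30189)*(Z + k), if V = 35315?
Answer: 719692448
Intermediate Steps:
(V + 30189)*(Z + k) = (35315 + 30189)*(-22620 + 33607) = 65504*10987 = 719692448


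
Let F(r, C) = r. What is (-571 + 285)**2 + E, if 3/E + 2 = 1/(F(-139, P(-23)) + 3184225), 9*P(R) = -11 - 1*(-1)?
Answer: 520881362858/6368171 ≈ 81795.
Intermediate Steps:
P(R) = -10/9 (P(R) = (-11 - 1*(-1))/9 = (-11 + 1)/9 = (1/9)*(-10) = -10/9)
E = -9552258/6368171 (E = 3/(-2 + 1/(-139 + 3184225)) = 3/(-2 + 1/3184086) = 3/(-6368171/3184086) = 3*(-3184086/6368171) = -9552258/6368171 ≈ -1.5000)
(-571 + 285)**2 + E = (-571 + 285)**2 - 9552258/6368171 = (-286)**2 - 9552258/6368171 = 81796 - 9552258/6368171 = 520881362858/6368171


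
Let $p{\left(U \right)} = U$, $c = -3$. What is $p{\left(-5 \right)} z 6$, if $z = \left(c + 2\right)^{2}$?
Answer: $-30$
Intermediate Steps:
$z = 1$ ($z = \left(-3 + 2\right)^{2} = \left(-1\right)^{2} = 1$)
$p{\left(-5 \right)} z 6 = \left(-5\right) 1 \cdot 6 = \left(-5\right) 6 = -30$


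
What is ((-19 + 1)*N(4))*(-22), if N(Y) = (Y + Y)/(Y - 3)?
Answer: 3168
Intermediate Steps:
N(Y) = 2*Y/(-3 + Y) (N(Y) = (2*Y)/(-3 + Y) = 2*Y/(-3 + Y))
((-19 + 1)*N(4))*(-22) = ((-19 + 1)*(2*4/(-3 + 4)))*(-22) = -36*4/1*(-22) = -36*4*(-22) = -18*8*(-22) = -144*(-22) = 3168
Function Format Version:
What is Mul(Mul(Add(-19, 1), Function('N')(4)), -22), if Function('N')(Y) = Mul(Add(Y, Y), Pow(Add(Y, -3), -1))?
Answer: 3168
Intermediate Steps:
Function('N')(Y) = Mul(2, Y, Pow(Add(-3, Y), -1)) (Function('N')(Y) = Mul(Mul(2, Y), Pow(Add(-3, Y), -1)) = Mul(2, Y, Pow(Add(-3, Y), -1)))
Mul(Mul(Add(-19, 1), Function('N')(4)), -22) = Mul(Mul(Add(-19, 1), Mul(2, 4, Pow(Add(-3, 4), -1))), -22) = Mul(Mul(-18, Mul(2, 4, Pow(1, -1))), -22) = Mul(Mul(-18, Mul(2, 4, 1)), -22) = Mul(Mul(-18, 8), -22) = Mul(-144, -22) = 3168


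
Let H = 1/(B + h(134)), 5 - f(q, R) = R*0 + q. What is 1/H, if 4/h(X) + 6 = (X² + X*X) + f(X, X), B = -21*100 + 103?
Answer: -71446665/35777 ≈ -1997.0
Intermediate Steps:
f(q, R) = 5 - q (f(q, R) = 5 - (R*0 + q) = 5 - (0 + q) = 5 - q)
B = -1997 (B = -2100 + 103 = -1997)
h(X) = 4/(-1 - X + 2*X²) (h(X) = 4/(-6 + ((X² + X*X) + (5 - X))) = 4/(-6 + ((X² + X²) + (5 - X))) = 4/(-6 + (2*X² + (5 - X))) = 4/(-6 + (5 - X + 2*X²)) = 4/(-1 - X + 2*X²))
H = -35777/71446665 (H = 1/(-1997 + 4/(-1 - 1*134 + 2*134²)) = 1/(-1997 + 4/(-1 - 134 + 2*17956)) = 1/(-1997 + 4/(-1 - 134 + 35912)) = 1/(-1997 + 4/35777) = 1/(-71446665/35777) = -35777/71446665 ≈ -0.00050075)
1/H = 1/(-35777/71446665) = -71446665/35777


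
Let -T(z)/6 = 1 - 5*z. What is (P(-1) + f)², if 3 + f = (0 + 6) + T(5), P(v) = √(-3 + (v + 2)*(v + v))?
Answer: (147 + I*√5)² ≈ 21604.0 + 657.4*I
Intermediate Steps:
T(z) = -6 + 30*z (T(z) = -6*(1 - 5*z) = -6 + 30*z)
P(v) = √(-3 + 2*v*(2 + v)) (P(v) = √(-3 + (2 + v)*(2*v)) = √(-3 + 2*v*(2 + v)))
f = 147 (f = -3 + ((0 + 6) + (-6 + 30*5)) = -3 + (6 + (-6 + 150)) = -3 + (6 + 144) = -3 + 150 = 147)
(P(-1) + f)² = (√(-3 + 2*(-1)² + 4*(-1)) + 147)² = (√(-3 + 2*1 - 4) + 147)² = (√(-3 + 2 - 4) + 147)² = (√(-5) + 147)² = (I*√5 + 147)² = (147 + I*√5)²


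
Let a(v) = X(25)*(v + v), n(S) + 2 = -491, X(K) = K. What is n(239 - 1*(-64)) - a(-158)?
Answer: 7407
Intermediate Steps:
n(S) = -493 (n(S) = -2 - 491 = -493)
a(v) = 50*v (a(v) = 25*(v + v) = 25*(2*v) = 50*v)
n(239 - 1*(-64)) - a(-158) = -493 - 50*(-158) = -493 - 1*(-7900) = -493 + 7900 = 7407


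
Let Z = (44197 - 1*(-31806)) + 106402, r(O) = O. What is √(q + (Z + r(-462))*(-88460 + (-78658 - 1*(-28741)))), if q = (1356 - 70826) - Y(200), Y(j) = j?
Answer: I*√25176796181 ≈ 1.5867e+5*I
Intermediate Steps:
Z = 182405 (Z = (44197 + 31806) + 106402 = 76003 + 106402 = 182405)
q = -69670 (q = (1356 - 70826) - 1*200 = -69470 - 200 = -69670)
√(q + (Z + r(-462))*(-88460 + (-78658 - 1*(-28741)))) = √(-69670 + (182405 - 462)*(-88460 + (-78658 - 1*(-28741)))) = √(-69670 + 181943*(-88460 + (-78658 + 28741))) = √(-69670 + 181943*(-88460 - 49917)) = √(-69670 + 181943*(-138377)) = √(-69670 - 25176726511) = √(-25176796181) = I*√25176796181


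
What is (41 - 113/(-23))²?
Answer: 1115136/529 ≈ 2108.0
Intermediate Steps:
(41 - 113/(-23))² = (41 - 113*(-1/23))² = (41 + 113/23)² = (1056/23)² = 1115136/529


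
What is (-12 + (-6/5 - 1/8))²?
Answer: 284089/1600 ≈ 177.56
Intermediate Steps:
(-12 + (-6/5 - 1/8))² = (-12 + (-6*⅕ - 1*⅛))² = (-12 + (-6/5 - ⅛))² = (-12 - 53/40)² = (-533/40)² = 284089/1600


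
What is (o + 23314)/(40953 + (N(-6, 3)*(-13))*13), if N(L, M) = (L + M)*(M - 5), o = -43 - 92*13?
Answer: 22075/39939 ≈ 0.55272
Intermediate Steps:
o = -1239 (o = -43 - 1196 = -1239)
N(L, M) = (-5 + M)*(L + M) (N(L, M) = (L + M)*(-5 + M) = (-5 + M)*(L + M))
(o + 23314)/(40953 + (N(-6, 3)*(-13))*13) = (-1239 + 23314)/(40953 + ((3**2 - 5*(-6) - 5*3 - 6*3)*(-13))*13) = 22075/(40953 + ((9 + 30 - 15 - 18)*(-13))*13) = 22075/(40953 + (6*(-13))*13) = 22075/(40953 - 78*13) = 22075/(40953 - 1014) = 22075/39939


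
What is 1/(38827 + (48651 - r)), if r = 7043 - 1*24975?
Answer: 1/105410 ≈ 9.4868e-6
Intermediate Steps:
r = -17932 (r = 7043 - 24975 = -17932)
1/(38827 + (48651 - r)) = 1/(38827 + (48651 - 1*(-17932))) = 1/(38827 + (48651 + 17932)) = 1/(38827 + 66583) = 1/105410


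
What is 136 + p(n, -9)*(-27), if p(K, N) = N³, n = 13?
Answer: 19819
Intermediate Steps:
136 + p(n, -9)*(-27) = 136 + (-9)³*(-27) = 136 - 729*(-27) = 136 + 19683 = 19819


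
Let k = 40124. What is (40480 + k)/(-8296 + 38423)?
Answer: 80604/30127 ≈ 2.6755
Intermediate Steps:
(40480 + k)/(-8296 + 38423) = (40480 + 40124)/(-8296 + 38423) = 80604/30127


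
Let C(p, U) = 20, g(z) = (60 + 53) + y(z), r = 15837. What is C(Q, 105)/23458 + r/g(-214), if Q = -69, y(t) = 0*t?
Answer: 185753303/1325377 ≈ 140.15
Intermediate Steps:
y(t) = 0
g(z) = 113 (g(z) = (60 + 53) + 0 = 113 + 0 = 113)
C(Q, 105)/23458 + r/g(-214) = 20/23458 + 15837/113 = 20*(1/23458) + 15837*(1/113) = 10/11729 + 15837/113 = 185753303/1325377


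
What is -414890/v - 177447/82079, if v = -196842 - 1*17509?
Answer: -3982185587/17593715729 ≈ -0.22634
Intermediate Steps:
v = -214351 (v = -196842 - 17509 = -214351)
-414890/v - 177447/82079 = -414890/(-214351) - 177447/82079 = -414890*(-1/214351) - 177447*1/82079 = 414890/214351 - 177447/82079 = -3982185587/17593715729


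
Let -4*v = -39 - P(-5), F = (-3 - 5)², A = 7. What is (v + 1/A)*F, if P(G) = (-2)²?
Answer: 4880/7 ≈ 697.14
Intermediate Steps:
F = 64 (F = (-8)² = 64)
P(G) = 4
v = 43/4 (v = -(-39 - 1*4)/4 = -(-39 - 4)/4 = -¼*(-43) = 43/4 ≈ 10.750)
(v + 1/A)*F = (43/4 + 1/7)*64 = (43/4 + ⅐)*64 = (305/28)*64 = 4880/7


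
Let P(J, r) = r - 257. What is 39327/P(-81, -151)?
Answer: -13109/136 ≈ -96.390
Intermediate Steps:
P(J, r) = -257 + r
39327/P(-81, -151) = 39327/(-257 - 151) = 39327/(-408) = 39327*(-1/408) = -13109/136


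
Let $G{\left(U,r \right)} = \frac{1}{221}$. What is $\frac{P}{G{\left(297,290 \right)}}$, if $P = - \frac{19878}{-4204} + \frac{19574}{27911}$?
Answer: $\frac{5415383609}{4512994} \approx 1200.0$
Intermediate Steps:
$G{\left(U,r \right)} = \frac{1}{221}$
$P = \frac{318551977}{58668922}$ ($P = \left(-19878\right) \left(- \frac{1}{4204}\right) + 19574 \cdot \frac{1}{27911} = \frac{9939}{2102} + \frac{19574}{27911} = \frac{318551977}{58668922} \approx 5.4297$)
$\frac{P}{G{\left(297,290 \right)}} = \frac{318551977 \frac{1}{\frac{1}{221}}}{58668922} = \frac{318551977}{58668922} \cdot 221 = \frac{5415383609}{4512994}$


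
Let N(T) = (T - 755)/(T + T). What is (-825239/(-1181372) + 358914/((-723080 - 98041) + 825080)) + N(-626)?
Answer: 67676394202207/731958598562 ≈ 92.459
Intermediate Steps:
N(T) = (-755 + T)/(2*T) (N(T) = (-755 + T)/((2*T)) = (-755 + T)*(1/(2*T)) = (-755 + T)/(2*T))
(-825239/(-1181372) + 358914/((-723080 - 98041) + 825080)) + N(-626) = (-825239/(-1181372) + 358914/((-723080 - 98041) + 825080)) + (½)*(-755 - 626)/(-626) = (-825239*(-1/1181372) + 358914/(-821121 + 825080)) + (½)*(-1/626)*(-1381) = (825239/1181372 + 358914/3959) + 1381/1252 = 427278071209/4677051748 + 1381/1252 = 67676394202207/731958598562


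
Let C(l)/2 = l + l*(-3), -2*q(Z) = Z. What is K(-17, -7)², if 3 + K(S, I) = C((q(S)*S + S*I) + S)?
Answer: 27889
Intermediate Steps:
q(Z) = -Z/2
C(l) = -4*l (C(l) = 2*(l + l*(-3)) = 2*(l - 3*l) = 2*(-2*l) = -4*l)
K(S, I) = -3 - 4*S + 2*S² - 4*I*S (K(S, I) = -3 - 4*(((-S/2)*S + S*I) + S) = -3 - 4*((-S²/2 + I*S) + S) = -3 - 4*(S - S²/2 + I*S) = -3 + (-4*S + 2*S² - 4*I*S) = -3 - 4*S + 2*S² - 4*I*S)
K(-17, -7)² = (-3 - 2*(-17)*(2 - 1*(-17) + 2*(-7)))² = (-3 - 2*(-17)*(2 + 17 - 14))² = (-3 - 2*(-17)*5)² = (-3 + 170)² = 167² = 27889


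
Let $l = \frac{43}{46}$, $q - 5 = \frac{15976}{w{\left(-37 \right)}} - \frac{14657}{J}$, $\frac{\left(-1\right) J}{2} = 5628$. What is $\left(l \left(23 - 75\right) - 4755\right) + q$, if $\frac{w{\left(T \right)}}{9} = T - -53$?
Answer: $- \frac{3639728735}{776664} \approx -4686.4$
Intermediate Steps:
$J = -11256$ ($J = \left(-2\right) 5628 = -11256$)
$w{\left(T \right)} = 477 + 9 T$ ($w{\left(T \right)} = 9 \left(T - -53\right) = 9 \left(T + 53\right) = 9 \left(53 + T\right) = 477 + 9 T$)
$q = \frac{3959183}{33768}$ ($q = 5 - \left(- \frac{14657}{11256} - \frac{15976}{477 + 9 \left(-37\right)}\right) = 5 - \left(- \frac{14657}{11256} - \frac{15976}{477 - 333}\right) = 5 + \left(\frac{15976}{144} + \frac{14657}{11256}\right) = 5 + \left(15976 \cdot \frac{1}{144} + \frac{14657}{11256}\right) = 5 + \left(\frac{1997}{18} + \frac{14657}{11256}\right) = 5 + \frac{3790343}{33768} = \frac{3959183}{33768} \approx 117.25$)
$l = \frac{43}{46}$ ($l = 43 \cdot \frac{1}{46} = \frac{43}{46} \approx 0.93478$)
$\left(l \left(23 - 75\right) - 4755\right) + q = \left(\frac{43 \left(23 - 75\right)}{46} - 4755\right) + \frac{3959183}{33768} = \left(\frac{43}{46} \left(-52\right) - 4755\right) + \frac{3959183}{33768} = \left(- \frac{1118}{23} - 4755\right) + \frac{3959183}{33768} = - \frac{110483}{23} + \frac{3959183}{33768} = - \frac{3639728735}{776664}$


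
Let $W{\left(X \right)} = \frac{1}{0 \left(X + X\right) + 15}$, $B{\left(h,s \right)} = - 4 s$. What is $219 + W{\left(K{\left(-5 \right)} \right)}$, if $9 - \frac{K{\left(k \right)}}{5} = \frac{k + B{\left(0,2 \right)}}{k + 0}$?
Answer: $\frac{3286}{15} \approx 219.07$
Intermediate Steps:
$K{\left(k \right)} = 45 - \frac{5 \left(-8 + k\right)}{k}$ ($K{\left(k \right)} = 45 - 5 \frac{k - 8}{k + 0} = 45 - 5 \frac{k - 8}{k} = 45 - 5 \frac{-8 + k}{k} = 45 - \frac{5 \left(-8 + k\right)}{k}$)
$W{\left(X \right)} = \frac{1}{15}$ ($W{\left(X \right)} = \frac{1}{0 \cdot 2 X + 15} = \frac{1}{0 + 15} = \frac{1}{15}$)
$219 + W{\left(K{\left(-5 \right)} \right)} = 219 + \frac{1}{15} = \frac{3286}{15}$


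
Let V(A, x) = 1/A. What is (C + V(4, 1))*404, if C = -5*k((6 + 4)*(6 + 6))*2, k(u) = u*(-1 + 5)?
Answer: -1939099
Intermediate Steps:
k(u) = 4*u (k(u) = u*4 = 4*u)
C = -4800 (C = -20*(6 + 4)*(6 + 6)*2 = -20*10*12*2 = -20*120*2 = -5*480*2 = -2400*2 = -4800)
(C + V(4, 1))*404 = (-4800 + 1/4)*404 = (-4800 + ¼)*404 = -19199/4*404 = -1939099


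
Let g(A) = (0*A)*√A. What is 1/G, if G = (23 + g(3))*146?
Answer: 1/3358 ≈ 0.00029780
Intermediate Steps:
g(A) = 0 (g(A) = 0*√A = 0)
G = 3358 (G = (23 + 0)*146 = 23*146 = 3358)
1/G = 1/3358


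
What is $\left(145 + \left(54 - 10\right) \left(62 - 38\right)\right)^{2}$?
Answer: $1442401$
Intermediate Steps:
$\left(145 + \left(54 - 10\right) \left(62 - 38\right)\right)^{2} = \left(145 + 44 \left(62 - 38\right)\right)^{2} = \left(145 + 44 \cdot 24\right)^{2} = \left(145 + 1056\right)^{2} = 1201^{2} = 1442401$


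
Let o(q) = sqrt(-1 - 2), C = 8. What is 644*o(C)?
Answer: 644*I*sqrt(3) ≈ 1115.4*I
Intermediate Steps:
o(q) = I*sqrt(3) (o(q) = sqrt(-3) = I*sqrt(3))
644*o(C) = 644*(I*sqrt(3)) = 644*I*sqrt(3)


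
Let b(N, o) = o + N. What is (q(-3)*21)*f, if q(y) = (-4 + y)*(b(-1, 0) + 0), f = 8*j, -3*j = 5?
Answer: -1960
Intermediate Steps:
b(N, o) = N + o
j = -5/3 (j = -⅓*5 = -5/3 ≈ -1.6667)
f = -40/3 (f = 8*(-5/3) = -40/3 ≈ -13.333)
q(y) = 4 - y (q(y) = (-4 + y)*((-1 + 0) + 0) = (-4 + y)*(-1 + 0) = (-4 + y)*(-1) = 4 - y)
(q(-3)*21)*f = ((4 - 1*(-3))*21)*(-40/3) = ((4 + 3)*21)*(-40/3) = (7*21)*(-40/3) = 147*(-40/3) = -1960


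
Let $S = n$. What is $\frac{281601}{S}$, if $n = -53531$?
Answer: $- \frac{281601}{53531} \approx -5.2605$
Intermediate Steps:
$S = -53531$
$\frac{281601}{S} = \frac{281601}{-53531} = 281601 \left(- \frac{1}{53531}\right) = - \frac{281601}{53531}$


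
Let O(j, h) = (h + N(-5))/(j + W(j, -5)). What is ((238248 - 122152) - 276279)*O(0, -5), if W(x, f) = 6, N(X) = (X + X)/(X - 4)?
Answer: 5606405/54 ≈ 1.0382e+5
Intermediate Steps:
N(X) = 2*X/(-4 + X) (N(X) = (2*X)/(-4 + X) = 2*X/(-4 + X))
O(j, h) = (10/9 + h)/(6 + j) (O(j, h) = (h + 2*(-5)/(-4 - 5))/(j + 6) = (h + 2*(-5)/(-9))/(6 + j) = (h + 2*(-5)*(-⅑))/(6 + j) = (h + 10/9)/(6 + j) = (10/9 + h)/(6 + j))
((238248 - 122152) - 276279)*O(0, -5) = ((238248 - 122152) - 276279)*((10/9 - 5)/(6 + 0)) = (116096 - 276279)*(-35/9/6) = -160183*(-35)/(6*9) = -160183*(-35/54) = 5606405/54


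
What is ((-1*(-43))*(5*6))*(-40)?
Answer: -51600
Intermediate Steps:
((-1*(-43))*(5*6))*(-40) = (43*30)*(-40) = 1290*(-40) = -51600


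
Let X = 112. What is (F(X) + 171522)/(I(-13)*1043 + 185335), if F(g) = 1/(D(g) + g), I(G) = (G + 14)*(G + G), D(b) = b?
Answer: 38420929/35440608 ≈ 1.0841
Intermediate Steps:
I(G) = 2*G*(14 + G) (I(G) = (14 + G)*(2*G) = 2*G*(14 + G))
F(g) = 1/(2*g) (F(g) = 1/(g + g) = 1/(2*g))
(F(X) + 171522)/(I(-13)*1043 + 185335) = ((½)/112 + 171522)/((2*(-13)*(14 - 13))*1043 + 185335) = ((½)*(1/112) + 171522)/((2*(-13)*1)*1043 + 185335) = (1/224 + 171522)/(-26*1043 + 185335) = 38420929/(224*(-27118 + 185335)) = (38420929/224)/158217 = (38420929/224)*(1/158217) = 38420929/35440608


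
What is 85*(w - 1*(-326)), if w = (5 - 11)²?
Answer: 30770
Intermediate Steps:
w = 36 (w = (-6)² = 36)
85*(w - 1*(-326)) = 85*(36 - 1*(-326)) = 85*(36 + 326) = 85*362 = 30770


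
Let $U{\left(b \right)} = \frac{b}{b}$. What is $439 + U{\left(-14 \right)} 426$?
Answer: $865$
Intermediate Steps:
$U{\left(b \right)} = 1$
$439 + U{\left(-14 \right)} 426 = 439 + 1 \cdot 426 = 439 + 426 = 865$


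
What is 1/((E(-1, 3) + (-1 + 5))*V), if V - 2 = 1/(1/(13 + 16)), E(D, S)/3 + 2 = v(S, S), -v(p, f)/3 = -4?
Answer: 1/1054 ≈ 0.00094877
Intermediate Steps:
v(p, f) = 12 (v(p, f) = -3*(-4) = 12)
E(D, S) = 30 (E(D, S) = -6 + 3*12 = -6 + 36 = 30)
V = 31 (V = 2 + 1/(1/(13 + 16)) = 2 + 1/(1/29) = 2 + 29 = 31)
1/((E(-1, 3) + (-1 + 5))*V) = 1/((30 + (-1 + 5))*31) = 1/((30 + 4)*31) = 1/(34*31) = 1/1054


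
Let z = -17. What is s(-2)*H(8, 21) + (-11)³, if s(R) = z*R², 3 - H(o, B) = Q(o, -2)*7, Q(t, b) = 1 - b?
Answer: -107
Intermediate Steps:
H(o, B) = -18 (H(o, B) = 3 - (1 - 1*(-2))*7 = 3 - (1 + 2)*7 = 3 - 3*7 = 3 - 1*21 = 3 - 21 = -18)
s(R) = -17*R²
s(-2)*H(8, 21) + (-11)³ = -17*(-2)²*(-18) + (-11)³ = -17*4*(-18) - 1331 = -68*(-18) - 1331 = 1224 - 1331 = -107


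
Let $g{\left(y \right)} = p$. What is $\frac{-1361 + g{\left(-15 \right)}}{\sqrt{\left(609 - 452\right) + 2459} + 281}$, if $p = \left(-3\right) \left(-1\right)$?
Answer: $- \frac{381598}{76345} + \frac{2716 \sqrt{654}}{76345} \approx -4.0886$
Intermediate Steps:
$p = 3$
$g{\left(y \right)} = 3$
$\frac{-1361 + g{\left(-15 \right)}}{\sqrt{\left(609 - 452\right) + 2459} + 281} = \frac{-1361 + 3}{\sqrt{\left(609 - 452\right) + 2459} + 281} = - \frac{1358}{\sqrt{\left(609 - 452\right) + 2459} + 281} = - \frac{1358}{\sqrt{157 + 2459} + 281} = - \frac{1358}{\sqrt{2616} + 281} = - \frac{1358}{2 \sqrt{654} + 281} = - \frac{1358}{281 + 2 \sqrt{654}}$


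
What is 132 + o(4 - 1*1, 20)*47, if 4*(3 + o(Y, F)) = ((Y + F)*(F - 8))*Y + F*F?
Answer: 14420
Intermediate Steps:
o(Y, F) = -3 + F**2/4 + Y*(-8 + F)*(F + Y)/4 (o(Y, F) = -3 + (((Y + F)*(F - 8))*Y + F*F)/4 = -3 + (((F + Y)*(-8 + F))*Y + F**2)/4 = -3 + (((-8 + F)*(F + Y))*Y + F**2)/4 = -3 + (Y*(-8 + F)*(F + Y) + F**2)/4 = -3 + (F**2 + Y*(-8 + F)*(F + Y))/4 = -3 + (F**2/4 + Y*(-8 + F)*(F + Y)/4) = -3 + F**2/4 + Y*(-8 + F)*(F + Y)/4)
132 + o(4 - 1*1, 20)*47 = 132 + (-3 - 2*(4 - 1*1)**2 + (1/4)*20**2 - 2*20*(4 - 1*1) + (1/4)*20*(4 - 1*1)**2 + (1/4)*(4 - 1*1)*20**2)*47 = 132 + (-3 - 2*(4 - 1)**2 + (1/4)*400 - 2*20*(4 - 1) + (1/4)*20*(4 - 1)**2 + (1/4)*(4 - 1)*400)*47 = 132 + (-3 - 2*3**2 + 100 - 2*20*3 + (1/4)*20*3**2 + (1/4)*3*400)*47 = 132 + (-3 - 2*9 + 100 - 120 + (1/4)*20*9 + 300)*47 = 132 + (-3 - 18 + 100 - 120 + 45 + 300)*47 = 132 + 304*47 = 132 + 14288 = 14420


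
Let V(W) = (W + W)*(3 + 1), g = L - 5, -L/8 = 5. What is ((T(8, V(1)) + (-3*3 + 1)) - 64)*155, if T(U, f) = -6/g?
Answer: -33418/3 ≈ -11139.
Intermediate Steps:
L = -40 (L = -8*5 = -40)
g = -45 (g = -40 - 5 = -45)
V(W) = 8*W (V(W) = (2*W)*4 = 8*W)
T(U, f) = 2/15 (T(U, f) = -6/(-45) = -6*(-1/45) = 2/15)
((T(8, V(1)) + (-3*3 + 1)) - 64)*155 = ((2/15 + (-3*3 + 1)) - 64)*155 = ((2/15 + (-9 + 1)) - 64)*155 = ((2/15 - 8) - 64)*155 = (-118/15 - 64)*155 = -1078/15*155 = -33418/3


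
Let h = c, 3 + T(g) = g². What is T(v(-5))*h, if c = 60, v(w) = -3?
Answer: 360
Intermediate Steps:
T(g) = -3 + g²
h = 60
T(v(-5))*h = (-3 + (-3)²)*60 = (-3 + 9)*60 = 6*60 = 360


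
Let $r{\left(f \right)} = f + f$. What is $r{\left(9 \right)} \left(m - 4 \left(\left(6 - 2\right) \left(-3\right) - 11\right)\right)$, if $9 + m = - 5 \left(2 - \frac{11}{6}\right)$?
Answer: $1479$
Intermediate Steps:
$r{\left(f \right)} = 2 f$
$m = - \frac{59}{6}$ ($m = -9 - 5 \left(2 - \frac{11}{6}\right) = -9 - \frac{5}{6} = - \frac{59}{6} \approx -9.8333$)
$r{\left(9 \right)} \left(m - 4 \left(\left(6 - 2\right) \left(-3\right) - 11\right)\right) = 2 \cdot 9 \left(- \frac{59}{6} - 4 \left(\left(6 - 2\right) \left(-3\right) - 11\right)\right) = 18 \left(- \frac{59}{6} - 4 \left(4 \left(-3\right) - 11\right)\right) = 18 \left(- \frac{59}{6} - 4 \left(-12 - 11\right)\right) = 18 \left(- \frac{59}{6} - -92\right) = 18 \left(- \frac{59}{6} + 92\right) = 18 \cdot \frac{493}{6} = 1479$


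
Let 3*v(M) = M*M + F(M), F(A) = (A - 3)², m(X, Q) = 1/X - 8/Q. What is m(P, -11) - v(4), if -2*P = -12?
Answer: -105/22 ≈ -4.7727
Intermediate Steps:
P = 6 (P = -½*(-12) = 6)
m(X, Q) = 1/X - 8/Q
F(A) = (-3 + A)²
v(M) = M²/3 + (-3 + M)²/3 (v(M) = (M*M + (-3 + M)²)/3 = (M² + (-3 + M)²)/3 = M²/3 + (-3 + M)²/3)
m(P, -11) - v(4) = (1/6 - 8/(-11)) - ((⅓)*4² + (-3 + 4)²/3) = (⅙ - 8*(-1/11)) - ((⅓)*16 + (⅓)*1²) = (⅙ + 8/11) - (16/3 + (⅓)*1) = 59/66 - (16/3 + ⅓) = 59/66 - 1*17/3 = 59/66 - 17/3 = -105/22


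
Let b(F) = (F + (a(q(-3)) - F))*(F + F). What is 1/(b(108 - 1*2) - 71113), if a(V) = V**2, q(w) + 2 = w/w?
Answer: -1/70901 ≈ -1.4104e-5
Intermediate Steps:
q(w) = -1 (q(w) = -2 + w/w = -2 + 1 = -1)
b(F) = 2*F (b(F) = (F + ((-1)**2 - F))*(F + F) = (F + (1 - F))*(2*F) = 1*(2*F) = 2*F)
1/(b(108 - 1*2) - 71113) = 1/(2*(108 - 1*2) - 71113) = 1/(2*(108 - 2) - 71113) = 1/(2*106 - 71113) = 1/(212 - 71113) = 1/(-70901) = -1/70901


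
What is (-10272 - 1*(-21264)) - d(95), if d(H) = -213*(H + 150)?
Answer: 63177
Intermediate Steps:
d(H) = -31950 - 213*H (d(H) = -213*(150 + H) = -31950 - 213*H)
(-10272 - 1*(-21264)) - d(95) = (-10272 - 1*(-21264)) - (-31950 - 213*95) = (-10272 + 21264) - (-31950 - 20235) = 10992 - 1*(-52185) = 10992 + 52185 = 63177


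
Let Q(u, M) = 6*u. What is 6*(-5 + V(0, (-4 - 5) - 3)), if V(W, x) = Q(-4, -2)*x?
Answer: 1698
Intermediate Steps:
V(W, x) = -24*x (V(W, x) = (6*(-4))*x = -24*x)
6*(-5 + V(0, (-4 - 5) - 3)) = 6*(-5 - 24*((-4 - 5) - 3)) = 6*(-5 - 24*(-9 - 3)) = 6*(-5 - 24*(-12)) = 6*(-5 + 288) = 6*283 = 1698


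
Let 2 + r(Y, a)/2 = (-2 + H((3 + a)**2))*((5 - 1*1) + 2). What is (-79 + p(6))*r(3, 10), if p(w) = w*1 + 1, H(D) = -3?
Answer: 4608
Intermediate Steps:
p(w) = 1 + w (p(w) = w + 1 = 1 + w)
r(Y, a) = -64 (r(Y, a) = -4 + 2*((-2 - 3)*((5 - 1*1) + 2)) = -4 + 2*(-5*((5 - 1) + 2)) = -4 + 2*(-5*(4 + 2)) = -4 + 2*(-5*6) = -4 + 2*(-30) = -4 - 60 = -64)
(-79 + p(6))*r(3, 10) = (-79 + (1 + 6))*(-64) = (-79 + 7)*(-64) = -72*(-64) = 4608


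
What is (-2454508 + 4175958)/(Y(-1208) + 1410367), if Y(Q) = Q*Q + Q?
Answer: 1721450/2868423 ≈ 0.60014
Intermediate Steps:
Y(Q) = Q + Q² (Y(Q) = Q² + Q = Q + Q²)
(-2454508 + 4175958)/(Y(-1208) + 1410367) = (-2454508 + 4175958)/(-1208*(1 - 1208) + 1410367) = 1721450/(-1208*(-1207) + 1410367) = 1721450/(1458056 + 1410367) = 1721450/2868423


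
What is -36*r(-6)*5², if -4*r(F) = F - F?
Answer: 0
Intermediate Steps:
r(F) = 0 (r(F) = -(F - F)/4 = -¼*0 = 0)
-36*r(-6)*5² = -36*0*5² = 0*25 = 0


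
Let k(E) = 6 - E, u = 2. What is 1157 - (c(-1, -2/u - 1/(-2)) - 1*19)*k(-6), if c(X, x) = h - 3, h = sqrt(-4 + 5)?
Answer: 1409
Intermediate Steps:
h = 1 (h = sqrt(1) = 1)
c(X, x) = -2 (c(X, x) = 1 - 3 = -2)
1157 - (c(-1, -2/u - 1/(-2)) - 1*19)*k(-6) = 1157 - (-2 - 1*19)*(6 - 1*(-6)) = 1157 - (-2 - 19)*(6 + 6) = 1157 - (-21)*12 = 1157 - 1*(-252) = 1157 + 252 = 1409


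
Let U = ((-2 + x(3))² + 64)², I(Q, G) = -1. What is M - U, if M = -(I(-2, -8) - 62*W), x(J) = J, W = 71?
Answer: 178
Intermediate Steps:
U = 4225 (U = ((-2 + 3)² + 64)² = (1² + 64)² = (1 + 64)² = 65² = 4225)
M = 4403 (M = -(-1 - 62*71) = -(-1 - 4402) = -1*(-4403) = 4403)
M - U = 4403 - 1*4225 = 4403 - 4225 = 178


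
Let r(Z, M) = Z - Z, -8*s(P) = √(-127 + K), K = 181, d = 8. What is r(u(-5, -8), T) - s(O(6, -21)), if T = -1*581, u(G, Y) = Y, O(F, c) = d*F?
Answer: 3*√6/8 ≈ 0.91856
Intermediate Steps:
O(F, c) = 8*F
T = -581
s(P) = -3*√6/8 (s(P) = -√(-127 + 181)/8 = -3*√6/8)
r(Z, M) = 0
r(u(-5, -8), T) - s(O(6, -21)) = 0 - (-3)*√6/8 = 0 + 3*√6/8 = 3*√6/8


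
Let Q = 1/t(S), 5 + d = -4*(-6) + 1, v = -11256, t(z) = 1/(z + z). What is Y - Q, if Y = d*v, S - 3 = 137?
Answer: -225400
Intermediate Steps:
S = 140 (S = 3 + 137 = 140)
t(z) = 1/(2*z)
d = 20 (d = -5 + (-4*(-6) + 1) = -5 + (24 + 1) = -5 + 25 = 20)
Q = 280 (Q = 1/((½)/140) = 1/((½)*(1/140)) = 1/(1/280) = 280)
Y = -225120 (Y = 20*(-11256) = -225120)
Y - Q = -225120 - 1*280 = -225120 - 280 = -225400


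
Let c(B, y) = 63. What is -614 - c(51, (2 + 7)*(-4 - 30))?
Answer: -677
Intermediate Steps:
-614 - c(51, (2 + 7)*(-4 - 30)) = -614 - 1*63 = -614 - 63 = -677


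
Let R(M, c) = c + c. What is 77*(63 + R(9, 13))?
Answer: 6853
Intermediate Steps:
R(M, c) = 2*c
77*(63 + R(9, 13)) = 77*(63 + 2*13) = 77*(63 + 26) = 77*89 = 6853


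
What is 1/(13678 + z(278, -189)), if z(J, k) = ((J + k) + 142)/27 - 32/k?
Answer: 189/2586791 ≈ 7.3064e-5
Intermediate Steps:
z(J, k) = 142/27 - 32/k + J/27 + k/27 (z(J, k) = (142 + J + k)*(1/27) - 32/k = (142/27 + J/27 + k/27) - 32/k = 142/27 - 32/k + J/27 + k/27)
1/(13678 + z(278, -189)) = 1/(13678 + (1/27)*(-864 - 189*(142 + 278 - 189))/(-189)) = 1/(13678 + (1/27)*(-1/189)*(-864 - 189*231)) = 1/(13678 + (1/27)*(-1/189)*(-864 - 43659)) = 1/(13678 + (1/27)*(-1/189)*(-44523)) = 1/(13678 + 1649/189) = 1/(2586791/189) = 189/2586791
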